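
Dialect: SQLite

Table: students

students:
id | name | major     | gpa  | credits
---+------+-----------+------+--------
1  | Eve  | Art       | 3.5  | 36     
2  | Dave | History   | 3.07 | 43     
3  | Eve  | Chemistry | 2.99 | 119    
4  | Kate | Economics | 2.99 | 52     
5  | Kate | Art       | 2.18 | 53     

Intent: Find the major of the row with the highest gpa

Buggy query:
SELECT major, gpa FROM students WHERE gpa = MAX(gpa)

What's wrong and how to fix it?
Bug: WHERE is evaluated per row; an aggregate over the whole table isn't defined there

Fix: Use a subquery: WHERE gpa = (SELECT MAX(gpa) FROM students)

Corrected query:
SELECT major, gpa FROM students WHERE gpa = (SELECT MAX(gpa) FROM students)

Result:
major | gpa
------+----
Art   | 3.5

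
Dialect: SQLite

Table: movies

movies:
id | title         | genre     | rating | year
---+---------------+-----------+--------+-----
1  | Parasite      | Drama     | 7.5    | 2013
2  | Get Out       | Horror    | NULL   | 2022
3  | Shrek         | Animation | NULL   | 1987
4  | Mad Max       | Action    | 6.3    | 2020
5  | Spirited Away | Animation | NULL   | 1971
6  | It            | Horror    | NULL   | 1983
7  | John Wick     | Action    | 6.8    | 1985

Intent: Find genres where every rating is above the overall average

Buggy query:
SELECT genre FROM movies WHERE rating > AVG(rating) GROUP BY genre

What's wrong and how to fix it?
Bug: WHERE evaluates per row before aggregation, so AVG() is unavailable

Fix: Use a subquery for AVG and a HAVING MIN(...) filter so the condition holds for every row in the group

Corrected query:
SELECT genre FROM movies GROUP BY genre HAVING MIN(rating) > (SELECT AVG(rating) FROM movies)

Result:
genre
-----
Drama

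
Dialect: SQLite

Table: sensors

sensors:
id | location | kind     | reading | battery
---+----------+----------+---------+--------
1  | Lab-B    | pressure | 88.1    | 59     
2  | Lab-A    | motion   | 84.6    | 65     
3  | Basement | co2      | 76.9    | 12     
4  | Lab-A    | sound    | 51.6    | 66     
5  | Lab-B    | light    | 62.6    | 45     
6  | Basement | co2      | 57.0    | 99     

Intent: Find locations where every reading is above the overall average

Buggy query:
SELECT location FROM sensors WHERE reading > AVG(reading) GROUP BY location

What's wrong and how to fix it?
Bug: AVG() is an aggregate; it can't sit directly in WHERE

Fix: Use a subquery for AVG and a HAVING MIN(...) filter so the condition holds for every row in the group

Corrected query:
SELECT location FROM sensors GROUP BY location HAVING MIN(reading) > (SELECT AVG(reading) FROM sensors)

Result:
(no rows)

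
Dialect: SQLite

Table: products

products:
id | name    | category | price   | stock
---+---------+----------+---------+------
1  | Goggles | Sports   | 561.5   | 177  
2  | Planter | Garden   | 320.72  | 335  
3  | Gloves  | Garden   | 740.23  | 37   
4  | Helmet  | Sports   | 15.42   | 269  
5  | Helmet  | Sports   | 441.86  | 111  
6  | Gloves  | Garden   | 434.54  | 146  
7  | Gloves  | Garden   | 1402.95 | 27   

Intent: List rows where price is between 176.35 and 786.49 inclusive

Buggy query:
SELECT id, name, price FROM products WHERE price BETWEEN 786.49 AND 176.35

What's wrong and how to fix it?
Bug: BETWEEN expects the lower bound first; with 786.49 AND 176.35 the range is empty

Fix: Write BETWEEN 176.35 AND 786.49

Corrected query:
SELECT id, name, price FROM products WHERE price BETWEEN 176.35 AND 786.49

Result:
id | name    | price 
---+---------+-------
1  | Goggles | 561.5 
2  | Planter | 320.72
3  | Gloves  | 740.23
5  | Helmet  | 441.86
6  | Gloves  | 434.54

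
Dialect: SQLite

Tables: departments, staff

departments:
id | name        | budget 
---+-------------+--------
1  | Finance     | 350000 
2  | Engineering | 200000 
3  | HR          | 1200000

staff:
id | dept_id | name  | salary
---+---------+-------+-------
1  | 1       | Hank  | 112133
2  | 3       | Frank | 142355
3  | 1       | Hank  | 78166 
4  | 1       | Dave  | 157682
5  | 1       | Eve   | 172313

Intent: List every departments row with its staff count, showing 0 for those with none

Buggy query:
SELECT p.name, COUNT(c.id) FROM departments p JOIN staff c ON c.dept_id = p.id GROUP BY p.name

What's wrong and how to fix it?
Bug: INNER JOIN drops departments rows that have no matching staff rows

Fix: Use LEFT JOIN so parents without children still appear (COUNT(c.id) gives 0)

Corrected query:
SELECT p.name, COUNT(c.id) FROM departments p LEFT JOIN staff c ON c.dept_id = p.id GROUP BY p.name

Result:
name        | COUNT(c.id)
------------+------------
Engineering | 0          
Finance     | 4          
HR          | 1          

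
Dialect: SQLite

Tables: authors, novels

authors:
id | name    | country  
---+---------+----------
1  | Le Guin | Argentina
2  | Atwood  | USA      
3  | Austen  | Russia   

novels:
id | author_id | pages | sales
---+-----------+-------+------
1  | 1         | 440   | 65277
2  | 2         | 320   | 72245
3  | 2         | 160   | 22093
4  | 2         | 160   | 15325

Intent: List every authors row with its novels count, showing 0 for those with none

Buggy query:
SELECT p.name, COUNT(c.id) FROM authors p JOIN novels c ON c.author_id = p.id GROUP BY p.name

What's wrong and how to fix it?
Bug: INNER JOIN drops authors rows that have no matching novels rows

Fix: Switch to LEFT JOIN to retain unmatched parent rows

Corrected query:
SELECT p.name, COUNT(c.id) FROM authors p LEFT JOIN novels c ON c.author_id = p.id GROUP BY p.name

Result:
name    | COUNT(c.id)
--------+------------
Atwood  | 3          
Austen  | 0          
Le Guin | 1          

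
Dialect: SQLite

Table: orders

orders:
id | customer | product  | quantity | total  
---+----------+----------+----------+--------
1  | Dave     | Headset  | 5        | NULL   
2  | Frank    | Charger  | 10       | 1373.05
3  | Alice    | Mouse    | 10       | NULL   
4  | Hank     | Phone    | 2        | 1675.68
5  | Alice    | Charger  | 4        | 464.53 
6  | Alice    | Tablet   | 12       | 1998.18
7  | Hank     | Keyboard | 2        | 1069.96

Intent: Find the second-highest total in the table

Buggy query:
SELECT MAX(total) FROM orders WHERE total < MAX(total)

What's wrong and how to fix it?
Bug: The inner MAX is an aggregate inside WHERE, which is not allowed

Fix: Compute the overall MAX in a subquery, then take MAX of rows below it

Corrected query:
SELECT MAX(total) FROM orders WHERE total < (SELECT MAX(total) FROM orders)

Result:
MAX(total)
----------
1675.68   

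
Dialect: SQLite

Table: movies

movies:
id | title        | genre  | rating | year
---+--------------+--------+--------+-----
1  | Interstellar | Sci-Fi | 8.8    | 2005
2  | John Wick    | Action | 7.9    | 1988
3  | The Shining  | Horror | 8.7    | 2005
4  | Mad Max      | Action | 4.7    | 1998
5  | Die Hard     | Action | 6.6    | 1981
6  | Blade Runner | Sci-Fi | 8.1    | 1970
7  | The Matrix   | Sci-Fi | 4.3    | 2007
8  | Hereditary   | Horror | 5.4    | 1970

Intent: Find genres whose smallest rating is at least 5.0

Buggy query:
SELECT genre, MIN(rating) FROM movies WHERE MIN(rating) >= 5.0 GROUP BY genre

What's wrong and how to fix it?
Bug: Aggregates like MIN are computed per group after WHERE runs

Fix: Use HAVING for the per-group MIN condition

Corrected query:
SELECT genre, MIN(rating) FROM movies GROUP BY genre HAVING MIN(rating) >= 5.0

Result:
genre  | MIN(rating)
-------+------------
Horror | 5.4        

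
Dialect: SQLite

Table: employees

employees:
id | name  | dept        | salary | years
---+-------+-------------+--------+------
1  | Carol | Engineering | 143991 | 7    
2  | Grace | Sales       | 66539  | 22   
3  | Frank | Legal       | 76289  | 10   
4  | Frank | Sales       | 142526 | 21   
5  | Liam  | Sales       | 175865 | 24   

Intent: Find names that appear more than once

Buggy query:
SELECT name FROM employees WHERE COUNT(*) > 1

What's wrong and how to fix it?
Bug: WHERE can't reference COUNT(*); aggregates are computed after WHERE

Fix: GROUP BY name, then filter groups with HAVING COUNT(*) > 1

Corrected query:
SELECT name FROM employees GROUP BY name HAVING COUNT(*) > 1

Result:
name 
-----
Frank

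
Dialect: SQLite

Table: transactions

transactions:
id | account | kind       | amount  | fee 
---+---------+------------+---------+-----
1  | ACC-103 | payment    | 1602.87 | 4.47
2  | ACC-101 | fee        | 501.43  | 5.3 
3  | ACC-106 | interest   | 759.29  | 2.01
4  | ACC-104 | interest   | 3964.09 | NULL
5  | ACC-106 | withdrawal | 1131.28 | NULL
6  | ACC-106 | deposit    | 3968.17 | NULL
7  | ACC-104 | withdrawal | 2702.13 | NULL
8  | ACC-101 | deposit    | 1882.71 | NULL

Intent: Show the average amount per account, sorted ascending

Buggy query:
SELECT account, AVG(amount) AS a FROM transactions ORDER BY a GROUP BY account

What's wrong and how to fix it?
Bug: GROUP BY must precede ORDER BY

Fix: Reorder: SELECT … FROM … GROUP BY … ORDER BY …

Corrected query:
SELECT account, AVG(amount) AS a FROM transactions GROUP BY account ORDER BY a

Result:
account | a          
--------+------------
ACC-101 | 1192.07    
ACC-103 | 1602.87    
ACC-106 | 1952.913333
ACC-104 | 3333.11    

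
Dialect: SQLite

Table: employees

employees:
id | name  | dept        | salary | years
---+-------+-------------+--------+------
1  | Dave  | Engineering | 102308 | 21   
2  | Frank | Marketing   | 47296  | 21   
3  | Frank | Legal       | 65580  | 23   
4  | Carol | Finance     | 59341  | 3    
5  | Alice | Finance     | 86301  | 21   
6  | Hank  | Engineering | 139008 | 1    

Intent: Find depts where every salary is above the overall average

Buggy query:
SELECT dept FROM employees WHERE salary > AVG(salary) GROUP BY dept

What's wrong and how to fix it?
Bug: AVG() is an aggregate; it can't sit directly in WHERE

Fix: Use a subquery for AVG and a HAVING MIN(...) filter so the condition holds for every row in the group

Corrected query:
SELECT dept FROM employees GROUP BY dept HAVING MIN(salary) > (SELECT AVG(salary) FROM employees)

Result:
dept       
-----------
Engineering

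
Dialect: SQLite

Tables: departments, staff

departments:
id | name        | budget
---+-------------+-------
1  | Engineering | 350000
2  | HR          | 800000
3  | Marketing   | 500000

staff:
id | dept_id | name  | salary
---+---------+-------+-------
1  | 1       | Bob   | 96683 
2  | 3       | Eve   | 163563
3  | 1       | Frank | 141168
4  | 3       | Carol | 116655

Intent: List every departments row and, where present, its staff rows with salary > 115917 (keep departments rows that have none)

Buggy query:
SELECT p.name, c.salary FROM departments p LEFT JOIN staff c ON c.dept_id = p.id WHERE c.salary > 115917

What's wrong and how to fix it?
Bug: A WHERE condition on the right-hand table after LEFT JOIN drops unmatched parents

Fix: Put 'c.salary > 115917' in the JOIN's ON clause instead of WHERE

Corrected query:
SELECT p.name, c.salary FROM departments p LEFT JOIN staff c ON c.dept_id = p.id AND c.salary > 115917

Result:
name        | salary
------------+-------
Engineering | 141168
HR          | NULL  
Marketing   | 116655
Marketing   | 163563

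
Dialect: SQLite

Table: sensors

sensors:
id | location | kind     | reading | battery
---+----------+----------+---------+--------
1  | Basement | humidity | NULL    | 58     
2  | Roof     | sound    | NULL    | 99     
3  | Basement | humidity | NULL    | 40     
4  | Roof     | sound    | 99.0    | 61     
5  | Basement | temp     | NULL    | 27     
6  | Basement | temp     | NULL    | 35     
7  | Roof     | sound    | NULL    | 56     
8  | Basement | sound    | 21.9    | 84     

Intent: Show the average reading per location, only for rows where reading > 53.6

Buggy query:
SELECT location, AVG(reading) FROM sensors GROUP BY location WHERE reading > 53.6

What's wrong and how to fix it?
Bug: WHERE cannot follow GROUP BY

Fix: Place WHERE between FROM and GROUP BY

Corrected query:
SELECT location, AVG(reading) FROM sensors WHERE reading > 53.6 GROUP BY location

Result:
location | AVG(reading)
---------+-------------
Roof     | 99          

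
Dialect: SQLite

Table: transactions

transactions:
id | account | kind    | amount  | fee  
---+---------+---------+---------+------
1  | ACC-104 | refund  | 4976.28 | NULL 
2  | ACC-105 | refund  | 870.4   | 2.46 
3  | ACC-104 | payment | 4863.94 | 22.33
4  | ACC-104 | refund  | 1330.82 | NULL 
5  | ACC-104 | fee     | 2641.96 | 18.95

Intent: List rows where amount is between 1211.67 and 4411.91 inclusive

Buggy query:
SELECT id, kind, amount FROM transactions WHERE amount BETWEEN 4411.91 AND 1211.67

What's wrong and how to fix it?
Bug: The bounds are reversed; BETWEEN a AND b requires a <= b to match anything

Fix: Write BETWEEN 1211.67 AND 4411.91

Corrected query:
SELECT id, kind, amount FROM transactions WHERE amount BETWEEN 1211.67 AND 4411.91

Result:
id | kind   | amount 
---+--------+--------
4  | refund | 1330.82
5  | fee    | 2641.96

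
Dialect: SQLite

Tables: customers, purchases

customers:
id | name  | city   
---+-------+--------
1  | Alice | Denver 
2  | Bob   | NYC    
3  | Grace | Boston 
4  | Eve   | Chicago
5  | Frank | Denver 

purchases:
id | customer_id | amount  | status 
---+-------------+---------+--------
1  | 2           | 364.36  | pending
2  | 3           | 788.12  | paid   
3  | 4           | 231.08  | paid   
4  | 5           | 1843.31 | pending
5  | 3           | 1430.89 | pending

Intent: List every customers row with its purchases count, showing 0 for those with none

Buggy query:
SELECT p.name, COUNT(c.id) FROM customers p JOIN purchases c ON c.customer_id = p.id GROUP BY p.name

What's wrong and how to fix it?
Bug: An inner join excludes parents with zero children

Fix: Switch to LEFT JOIN to retain unmatched parent rows

Corrected query:
SELECT p.name, COUNT(c.id) FROM customers p LEFT JOIN purchases c ON c.customer_id = p.id GROUP BY p.name

Result:
name  | COUNT(c.id)
------+------------
Alice | 0          
Bob   | 1          
Eve   | 1          
Frank | 1          
Grace | 2          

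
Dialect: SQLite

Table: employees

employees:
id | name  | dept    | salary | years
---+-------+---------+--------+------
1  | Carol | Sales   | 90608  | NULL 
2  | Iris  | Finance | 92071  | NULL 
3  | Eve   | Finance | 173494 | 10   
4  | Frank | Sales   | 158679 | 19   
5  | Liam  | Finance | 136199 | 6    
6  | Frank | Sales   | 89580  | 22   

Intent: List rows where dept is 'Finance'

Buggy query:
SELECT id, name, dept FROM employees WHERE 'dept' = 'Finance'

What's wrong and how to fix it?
Bug: Single quotes denote string literals in SQL; the column name is being compared as a constant string

Fix: Remove the quotes around the column name (or use double quotes for an identifier)

Corrected query:
SELECT id, name, dept FROM employees WHERE dept = 'Finance'

Result:
id | name | dept   
---+------+--------
2  | Iris | Finance
3  | Eve  | Finance
5  | Liam | Finance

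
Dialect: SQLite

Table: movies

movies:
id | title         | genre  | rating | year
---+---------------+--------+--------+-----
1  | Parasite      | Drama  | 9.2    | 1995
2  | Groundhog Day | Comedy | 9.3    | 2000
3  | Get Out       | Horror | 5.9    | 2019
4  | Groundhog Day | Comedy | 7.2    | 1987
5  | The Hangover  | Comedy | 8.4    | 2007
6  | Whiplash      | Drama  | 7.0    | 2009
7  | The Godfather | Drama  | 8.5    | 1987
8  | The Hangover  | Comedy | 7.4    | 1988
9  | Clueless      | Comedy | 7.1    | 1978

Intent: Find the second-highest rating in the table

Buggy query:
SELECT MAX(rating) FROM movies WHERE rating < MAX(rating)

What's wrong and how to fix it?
Bug: MAX(rating) on the right of the comparison is an aggregate-in-WHERE error

Fix: Compute the overall MAX in a subquery, then take MAX of rows below it

Corrected query:
SELECT MAX(rating) FROM movies WHERE rating < (SELECT MAX(rating) FROM movies)

Result:
MAX(rating)
-----------
9.2        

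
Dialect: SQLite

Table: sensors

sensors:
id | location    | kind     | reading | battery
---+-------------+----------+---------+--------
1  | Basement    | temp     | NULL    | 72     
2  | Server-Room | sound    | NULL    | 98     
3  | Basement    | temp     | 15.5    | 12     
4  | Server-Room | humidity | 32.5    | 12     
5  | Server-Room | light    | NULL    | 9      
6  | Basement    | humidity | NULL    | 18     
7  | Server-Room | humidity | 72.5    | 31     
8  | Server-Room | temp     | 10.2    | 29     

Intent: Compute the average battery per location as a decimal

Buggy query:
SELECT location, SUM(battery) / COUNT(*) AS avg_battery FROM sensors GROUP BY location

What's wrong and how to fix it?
Bug: SUM(battery) and COUNT(*) are both integers; the division truncates the fractional part

Fix: Cast one side to REAL so the division keeps the fractional part

Corrected query:
SELECT location, SUM(battery) * 1.0 / COUNT(*) AS avg_battery FROM sensors GROUP BY location

Result:
location    | avg_battery
------------+------------
Basement    | 34         
Server-Room | 35.8       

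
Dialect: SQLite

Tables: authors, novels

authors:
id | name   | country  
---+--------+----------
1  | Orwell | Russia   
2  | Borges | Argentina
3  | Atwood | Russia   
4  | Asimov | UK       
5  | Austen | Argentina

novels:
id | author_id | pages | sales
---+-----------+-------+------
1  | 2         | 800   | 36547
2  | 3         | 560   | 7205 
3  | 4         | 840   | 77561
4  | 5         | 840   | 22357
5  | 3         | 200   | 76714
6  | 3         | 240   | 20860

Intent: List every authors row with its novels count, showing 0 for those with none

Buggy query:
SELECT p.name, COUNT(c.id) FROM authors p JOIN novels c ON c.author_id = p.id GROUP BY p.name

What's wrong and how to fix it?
Bug: An inner join excludes parents with zero children

Fix: Switch to LEFT JOIN to retain unmatched parent rows

Corrected query:
SELECT p.name, COUNT(c.id) FROM authors p LEFT JOIN novels c ON c.author_id = p.id GROUP BY p.name

Result:
name   | COUNT(c.id)
-------+------------
Asimov | 1          
Atwood | 3          
Austen | 1          
Borges | 1          
Orwell | 0          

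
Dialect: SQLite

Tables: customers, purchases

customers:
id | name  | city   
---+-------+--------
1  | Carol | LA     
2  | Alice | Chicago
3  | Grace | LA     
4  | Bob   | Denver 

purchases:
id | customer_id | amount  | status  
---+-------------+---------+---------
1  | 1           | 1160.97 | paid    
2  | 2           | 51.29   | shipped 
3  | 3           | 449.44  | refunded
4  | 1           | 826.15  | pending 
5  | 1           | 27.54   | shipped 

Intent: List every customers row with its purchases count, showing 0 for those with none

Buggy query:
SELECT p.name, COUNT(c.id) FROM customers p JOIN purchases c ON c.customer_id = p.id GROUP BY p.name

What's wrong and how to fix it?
Bug: INNER JOIN drops customers rows that have no matching purchases rows

Fix: Switch to LEFT JOIN to retain unmatched parent rows

Corrected query:
SELECT p.name, COUNT(c.id) FROM customers p LEFT JOIN purchases c ON c.customer_id = p.id GROUP BY p.name

Result:
name  | COUNT(c.id)
------+------------
Alice | 1          
Bob   | 0          
Carol | 3          
Grace | 1          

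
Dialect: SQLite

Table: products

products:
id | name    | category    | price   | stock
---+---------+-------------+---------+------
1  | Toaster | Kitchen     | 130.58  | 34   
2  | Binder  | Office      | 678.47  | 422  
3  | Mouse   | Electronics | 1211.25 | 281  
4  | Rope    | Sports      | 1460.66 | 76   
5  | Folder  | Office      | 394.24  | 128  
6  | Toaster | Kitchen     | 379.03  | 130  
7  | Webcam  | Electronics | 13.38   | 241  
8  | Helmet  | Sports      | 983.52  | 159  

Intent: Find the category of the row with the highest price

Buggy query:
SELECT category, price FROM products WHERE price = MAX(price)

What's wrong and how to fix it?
Bug: WHERE is evaluated per row; an aggregate over the whole table isn't defined there

Fix: Wrap MAX in a scalar subquery so WHERE compares against a single value

Corrected query:
SELECT category, price FROM products WHERE price = (SELECT MAX(price) FROM products)

Result:
category | price  
---------+--------
Sports   | 1460.66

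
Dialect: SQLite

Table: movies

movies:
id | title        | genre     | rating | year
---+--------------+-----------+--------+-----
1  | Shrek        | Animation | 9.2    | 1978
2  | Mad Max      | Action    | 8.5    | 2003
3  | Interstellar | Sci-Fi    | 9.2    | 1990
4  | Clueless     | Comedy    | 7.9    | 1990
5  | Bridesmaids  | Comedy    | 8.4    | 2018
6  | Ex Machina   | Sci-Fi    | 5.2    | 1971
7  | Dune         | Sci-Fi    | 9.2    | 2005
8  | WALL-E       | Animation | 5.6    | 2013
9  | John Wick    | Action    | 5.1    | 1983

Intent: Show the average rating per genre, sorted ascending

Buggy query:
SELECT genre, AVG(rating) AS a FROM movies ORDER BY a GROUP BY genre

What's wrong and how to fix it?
Bug: ORDER BY appears before GROUP BY; SQL clause order requires GROUP BY first

Fix: Reorder: SELECT … FROM … GROUP BY … ORDER BY …

Corrected query:
SELECT genre, AVG(rating) AS a FROM movies GROUP BY genre ORDER BY a

Result:
genre     | a       
----------+---------
Action    | 6.8     
Animation | 7.4     
Sci-Fi    | 7.866667
Comedy    | 8.15    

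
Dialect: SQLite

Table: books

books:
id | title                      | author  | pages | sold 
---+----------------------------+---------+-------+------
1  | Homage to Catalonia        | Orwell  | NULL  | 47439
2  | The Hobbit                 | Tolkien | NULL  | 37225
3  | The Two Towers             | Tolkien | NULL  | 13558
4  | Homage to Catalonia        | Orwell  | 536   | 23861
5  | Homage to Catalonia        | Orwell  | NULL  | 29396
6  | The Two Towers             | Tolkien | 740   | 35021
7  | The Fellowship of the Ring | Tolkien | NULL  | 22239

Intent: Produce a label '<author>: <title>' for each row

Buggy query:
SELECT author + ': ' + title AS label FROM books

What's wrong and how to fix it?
Bug: '+' is numeric addition; on text columns SQLite converts them to 0 instead of concatenating

Fix: Replace + with || to concatenate text

Corrected query:
SELECT author || ': ' || title AS label FROM books

Result:
label                              
-----------------------------------
Orwell: Homage to Catalonia        
Tolkien: The Hobbit                
Tolkien: The Two Towers            
Orwell: Homage to Catalonia        
Orwell: Homage to Catalonia        
Tolkien: The Two Towers            
Tolkien: The Fellowship of the Ring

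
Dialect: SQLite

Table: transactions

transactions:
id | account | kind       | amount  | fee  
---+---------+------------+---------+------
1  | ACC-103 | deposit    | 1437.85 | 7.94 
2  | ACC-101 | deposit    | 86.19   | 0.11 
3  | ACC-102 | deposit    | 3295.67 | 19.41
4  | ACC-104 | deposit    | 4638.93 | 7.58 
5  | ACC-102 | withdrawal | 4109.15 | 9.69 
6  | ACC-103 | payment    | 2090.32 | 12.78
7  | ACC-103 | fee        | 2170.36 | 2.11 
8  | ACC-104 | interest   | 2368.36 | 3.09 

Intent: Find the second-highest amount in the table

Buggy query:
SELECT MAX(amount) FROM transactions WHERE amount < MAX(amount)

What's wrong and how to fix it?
Bug: The inner MAX is an aggregate inside WHERE, which is not allowed

Fix: Put the inner MAX in a scalar subquery

Corrected query:
SELECT MAX(amount) FROM transactions WHERE amount < (SELECT MAX(amount) FROM transactions)

Result:
MAX(amount)
-----------
4109.15    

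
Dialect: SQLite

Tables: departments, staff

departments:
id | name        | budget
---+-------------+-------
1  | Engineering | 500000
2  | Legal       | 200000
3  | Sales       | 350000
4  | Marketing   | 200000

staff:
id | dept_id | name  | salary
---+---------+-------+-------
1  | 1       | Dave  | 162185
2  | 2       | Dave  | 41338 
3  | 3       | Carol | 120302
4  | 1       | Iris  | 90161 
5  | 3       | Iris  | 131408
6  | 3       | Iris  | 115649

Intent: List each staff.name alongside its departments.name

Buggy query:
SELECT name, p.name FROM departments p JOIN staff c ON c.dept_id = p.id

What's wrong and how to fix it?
Bug: Both tables have a 'name' column; the unqualified reference is ambiguous

Fix: Prefix ambiguous columns with the table alias

Corrected query:
SELECT c.name, p.name FROM departments p JOIN staff c ON c.dept_id = p.id

Result:
name  | name       
------+------------
Dave  | Engineering
Dave  | Legal      
Carol | Sales      
Iris  | Engineering
Iris  | Sales      
Iris  | Sales      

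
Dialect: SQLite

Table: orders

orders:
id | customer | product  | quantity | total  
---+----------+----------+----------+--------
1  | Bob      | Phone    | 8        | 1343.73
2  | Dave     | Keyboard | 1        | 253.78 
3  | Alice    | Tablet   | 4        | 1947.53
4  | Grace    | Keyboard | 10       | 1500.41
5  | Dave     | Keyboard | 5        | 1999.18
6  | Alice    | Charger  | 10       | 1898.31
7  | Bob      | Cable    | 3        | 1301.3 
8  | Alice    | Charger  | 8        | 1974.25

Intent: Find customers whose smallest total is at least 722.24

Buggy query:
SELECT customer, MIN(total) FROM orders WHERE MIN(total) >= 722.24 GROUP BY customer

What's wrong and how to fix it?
Bug: MIN() in WHERE is a misuse of aggregate

Fix: Use HAVING for the per-group MIN condition

Corrected query:
SELECT customer, MIN(total) FROM orders GROUP BY customer HAVING MIN(total) >= 722.24

Result:
customer | MIN(total)
---------+-----------
Alice    | 1898.31   
Bob      | 1301.3    
Grace    | 1500.41   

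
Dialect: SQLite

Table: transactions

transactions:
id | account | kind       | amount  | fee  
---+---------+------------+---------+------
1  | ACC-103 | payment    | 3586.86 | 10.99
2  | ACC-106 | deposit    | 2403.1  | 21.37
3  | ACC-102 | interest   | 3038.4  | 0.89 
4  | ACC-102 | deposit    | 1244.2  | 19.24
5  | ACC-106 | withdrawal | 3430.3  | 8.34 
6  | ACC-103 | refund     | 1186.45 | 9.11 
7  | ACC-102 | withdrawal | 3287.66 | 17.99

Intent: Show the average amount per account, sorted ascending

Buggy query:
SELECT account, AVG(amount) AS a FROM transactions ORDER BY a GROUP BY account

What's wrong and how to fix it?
Bug: ORDER BY appears before GROUP BY; SQL clause order requires GROUP BY first

Fix: Move ORDER BY to the end, after GROUP BY

Corrected query:
SELECT account, AVG(amount) AS a FROM transactions GROUP BY account ORDER BY a

Result:
account | a       
--------+---------
ACC-103 | 2386.655
ACC-102 | 2523.42 
ACC-106 | 2916.7  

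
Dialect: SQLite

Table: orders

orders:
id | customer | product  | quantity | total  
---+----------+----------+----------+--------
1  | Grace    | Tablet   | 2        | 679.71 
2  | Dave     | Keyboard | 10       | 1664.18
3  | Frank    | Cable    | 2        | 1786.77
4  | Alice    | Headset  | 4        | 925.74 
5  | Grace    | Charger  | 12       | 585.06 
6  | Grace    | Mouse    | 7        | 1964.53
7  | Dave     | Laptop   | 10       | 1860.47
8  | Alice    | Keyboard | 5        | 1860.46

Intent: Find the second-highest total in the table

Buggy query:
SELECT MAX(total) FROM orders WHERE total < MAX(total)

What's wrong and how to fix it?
Bug: MAX(total) on the right of the comparison is an aggregate-in-WHERE error

Fix: Put the inner MAX in a scalar subquery

Corrected query:
SELECT MAX(total) FROM orders WHERE total < (SELECT MAX(total) FROM orders)

Result:
MAX(total)
----------
1860.47   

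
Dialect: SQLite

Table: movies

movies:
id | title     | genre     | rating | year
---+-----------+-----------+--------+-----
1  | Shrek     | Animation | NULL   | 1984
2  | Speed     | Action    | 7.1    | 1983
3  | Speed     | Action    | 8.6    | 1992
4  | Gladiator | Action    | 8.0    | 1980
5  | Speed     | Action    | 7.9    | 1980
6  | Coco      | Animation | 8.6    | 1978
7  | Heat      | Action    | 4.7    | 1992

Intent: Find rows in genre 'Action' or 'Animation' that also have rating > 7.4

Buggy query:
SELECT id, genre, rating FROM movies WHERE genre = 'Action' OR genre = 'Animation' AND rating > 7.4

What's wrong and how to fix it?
Bug: AND binds tighter than OR, so this parses as genre = 'Action' OR (genre = 'Animation' AND rating > 7.4)

Fix: Group the OR with parentheses (or use IN), then AND the threshold

Corrected query:
SELECT id, genre, rating FROM movies WHERE (genre = 'Action' OR genre = 'Animation') AND rating > 7.4

Result:
id | genre     | rating
---+-----------+-------
3  | Action    | 8.6   
4  | Action    | 8     
5  | Action    | 7.9   
6  | Animation | 8.6   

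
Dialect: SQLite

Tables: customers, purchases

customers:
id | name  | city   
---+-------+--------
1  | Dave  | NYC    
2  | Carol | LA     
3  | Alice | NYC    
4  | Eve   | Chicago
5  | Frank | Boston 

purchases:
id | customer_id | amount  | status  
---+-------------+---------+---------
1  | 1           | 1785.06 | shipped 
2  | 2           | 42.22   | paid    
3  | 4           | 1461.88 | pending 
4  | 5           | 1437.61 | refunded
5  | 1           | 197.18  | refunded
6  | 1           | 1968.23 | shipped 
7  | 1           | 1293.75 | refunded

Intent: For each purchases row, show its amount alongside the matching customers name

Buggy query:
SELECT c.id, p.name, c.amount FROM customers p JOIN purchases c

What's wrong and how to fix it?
Bug: JOIN with no ON clause produces a cartesian product; every purchases row pairs with every customers row

Fix: Specify the join condition linking the foreign key to the parent id

Corrected query:
SELECT c.id, p.name, c.amount FROM customers p JOIN purchases c ON c.customer_id = p.id

Result:
id | name  | amount 
---+-------+--------
1  | Dave  | 1785.06
2  | Carol | 42.22  
3  | Eve   | 1461.88
4  | Frank | 1437.61
5  | Dave  | 197.18 
6  | Dave  | 1968.23
7  | Dave  | 1293.75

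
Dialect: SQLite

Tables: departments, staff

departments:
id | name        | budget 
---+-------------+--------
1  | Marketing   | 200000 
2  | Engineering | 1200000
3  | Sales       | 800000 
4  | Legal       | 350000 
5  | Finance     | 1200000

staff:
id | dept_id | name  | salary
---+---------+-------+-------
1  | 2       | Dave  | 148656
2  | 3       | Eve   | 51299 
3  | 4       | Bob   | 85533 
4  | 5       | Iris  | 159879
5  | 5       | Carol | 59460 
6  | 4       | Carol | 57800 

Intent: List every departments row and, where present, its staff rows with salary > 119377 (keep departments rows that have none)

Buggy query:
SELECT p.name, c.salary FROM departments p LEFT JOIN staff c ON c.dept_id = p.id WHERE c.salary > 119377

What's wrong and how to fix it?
Bug: Filtering c.salary in WHERE discards the NULL rows produced by LEFT JOIN, turning it into an inner join

Fix: Move the right-table condition into the ON clause so unmatched parents are kept

Corrected query:
SELECT p.name, c.salary FROM departments p LEFT JOIN staff c ON c.dept_id = p.id AND c.salary > 119377

Result:
name        | salary
------------+-------
Marketing   | NULL  
Engineering | 148656
Sales       | NULL  
Legal       | NULL  
Finance     | 159879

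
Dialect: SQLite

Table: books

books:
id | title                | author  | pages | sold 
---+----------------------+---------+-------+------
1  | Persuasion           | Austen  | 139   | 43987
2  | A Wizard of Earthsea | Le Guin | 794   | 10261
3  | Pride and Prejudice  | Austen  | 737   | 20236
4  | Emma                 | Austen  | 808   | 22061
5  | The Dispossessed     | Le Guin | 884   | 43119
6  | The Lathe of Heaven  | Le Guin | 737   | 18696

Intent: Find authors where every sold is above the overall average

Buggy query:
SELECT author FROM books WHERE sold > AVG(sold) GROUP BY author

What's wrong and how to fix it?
Bug: WHERE evaluates per row before aggregation, so AVG() is unavailable

Fix: Use a subquery for AVG and a HAVING MIN(...) filter so the condition holds for every row in the group

Corrected query:
SELECT author FROM books GROUP BY author HAVING MIN(sold) > (SELECT AVG(sold) FROM books)

Result:
(no rows)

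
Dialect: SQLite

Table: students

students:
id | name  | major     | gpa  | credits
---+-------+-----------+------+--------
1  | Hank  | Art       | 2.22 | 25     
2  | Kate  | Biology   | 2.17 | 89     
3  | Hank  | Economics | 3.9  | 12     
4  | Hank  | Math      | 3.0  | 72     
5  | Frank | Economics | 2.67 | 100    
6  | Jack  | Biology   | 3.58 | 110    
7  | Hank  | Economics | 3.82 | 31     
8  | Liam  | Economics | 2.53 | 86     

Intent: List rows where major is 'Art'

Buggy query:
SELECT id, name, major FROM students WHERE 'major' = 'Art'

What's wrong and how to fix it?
Bug: Single quotes denote string literals in SQL; the column name is being compared as a constant string

Fix: Reference the column as major without single quotes

Corrected query:
SELECT id, name, major FROM students WHERE major = 'Art'

Result:
id | name | major
---+------+------
1  | Hank | Art  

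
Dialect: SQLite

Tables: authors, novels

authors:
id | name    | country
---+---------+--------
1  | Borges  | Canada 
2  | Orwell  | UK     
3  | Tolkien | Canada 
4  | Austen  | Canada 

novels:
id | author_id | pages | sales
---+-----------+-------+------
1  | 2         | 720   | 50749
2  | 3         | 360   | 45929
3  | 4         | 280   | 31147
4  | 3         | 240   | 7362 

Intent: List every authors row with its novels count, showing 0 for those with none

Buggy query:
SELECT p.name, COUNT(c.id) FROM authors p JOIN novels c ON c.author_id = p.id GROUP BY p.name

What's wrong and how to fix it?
Bug: An inner join excludes parents with zero children

Fix: Switch to LEFT JOIN to retain unmatched parent rows

Corrected query:
SELECT p.name, COUNT(c.id) FROM authors p LEFT JOIN novels c ON c.author_id = p.id GROUP BY p.name

Result:
name    | COUNT(c.id)
--------+------------
Austen  | 1          
Borges  | 0          
Orwell  | 1          
Tolkien | 2          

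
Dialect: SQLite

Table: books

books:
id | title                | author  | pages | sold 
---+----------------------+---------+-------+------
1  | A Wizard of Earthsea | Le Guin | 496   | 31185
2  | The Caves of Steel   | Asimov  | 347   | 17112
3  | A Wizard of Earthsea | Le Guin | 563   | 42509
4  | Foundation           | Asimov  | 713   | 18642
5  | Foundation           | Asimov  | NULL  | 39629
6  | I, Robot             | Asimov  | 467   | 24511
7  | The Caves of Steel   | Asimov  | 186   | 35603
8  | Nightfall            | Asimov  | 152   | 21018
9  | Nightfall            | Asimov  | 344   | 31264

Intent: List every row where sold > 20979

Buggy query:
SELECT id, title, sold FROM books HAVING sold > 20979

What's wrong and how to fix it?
Bug: This is a non-aggregate query (no GROUP BY, no aggregates), so in SQLite the HAVING clause is invalid here; a row-level condition belongs in WHERE

Fix: Use WHERE for row-level filtering

Corrected query:
SELECT id, title, sold FROM books WHERE sold > 20979

Result:
id | title                | sold 
---+----------------------+------
1  | A Wizard of Earthsea | 31185
3  | A Wizard of Earthsea | 42509
5  | Foundation           | 39629
6  | I, Robot             | 24511
7  | The Caves of Steel   | 35603
8  | Nightfall            | 21018
9  | Nightfall            | 31264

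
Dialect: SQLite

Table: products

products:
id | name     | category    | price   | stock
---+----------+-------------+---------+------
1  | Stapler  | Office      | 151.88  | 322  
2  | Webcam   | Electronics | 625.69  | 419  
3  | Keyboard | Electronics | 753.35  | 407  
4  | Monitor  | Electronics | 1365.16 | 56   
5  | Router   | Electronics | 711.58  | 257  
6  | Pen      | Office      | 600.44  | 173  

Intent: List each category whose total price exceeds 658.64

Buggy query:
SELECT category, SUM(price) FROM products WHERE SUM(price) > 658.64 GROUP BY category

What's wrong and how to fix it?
Bug: SUM(price) is an aggregate, but WHERE filters rows before aggregation

Fix: Use HAVING (which filters groups after aggregation) instead of WHERE

Corrected query:
SELECT category, SUM(price) FROM products GROUP BY category HAVING SUM(price) > 658.64

Result:
category    | SUM(price)
------------+-----------
Electronics | 3455.78   
Office      | 752.32    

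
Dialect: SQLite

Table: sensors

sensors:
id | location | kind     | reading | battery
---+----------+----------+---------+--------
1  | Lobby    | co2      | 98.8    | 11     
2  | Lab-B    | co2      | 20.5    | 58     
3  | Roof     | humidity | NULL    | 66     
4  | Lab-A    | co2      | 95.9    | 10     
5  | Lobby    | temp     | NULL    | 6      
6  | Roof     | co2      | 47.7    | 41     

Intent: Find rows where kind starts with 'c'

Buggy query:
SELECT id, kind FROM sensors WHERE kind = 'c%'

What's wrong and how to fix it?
Bug: Wildcards only work with LIKE; '=' treats '%' as a literal character

Fix: Replace '=' with LIKE so 'c%' is treated as a pattern

Corrected query:
SELECT id, kind FROM sensors WHERE kind LIKE 'c%'

Result:
id | kind
---+-----
1  | co2 
2  | co2 
4  | co2 
6  | co2 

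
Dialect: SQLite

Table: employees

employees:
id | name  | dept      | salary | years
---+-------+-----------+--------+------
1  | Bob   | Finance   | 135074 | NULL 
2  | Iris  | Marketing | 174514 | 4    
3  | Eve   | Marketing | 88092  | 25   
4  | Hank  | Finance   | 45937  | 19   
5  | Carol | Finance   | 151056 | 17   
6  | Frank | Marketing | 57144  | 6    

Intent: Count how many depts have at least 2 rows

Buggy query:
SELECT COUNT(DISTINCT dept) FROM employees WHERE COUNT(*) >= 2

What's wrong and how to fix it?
Bug: COUNT(*) cannot appear in WHERE; the per-group count doesn't exist yet

Fix: Use a subquery that GROUPs and filters with HAVING, then count its rows

Corrected query:
SELECT COUNT(*) FROM (SELECT dept FROM employees GROUP BY dept HAVING COUNT(*) >= 2)

Result:
COUNT(*)
--------
2       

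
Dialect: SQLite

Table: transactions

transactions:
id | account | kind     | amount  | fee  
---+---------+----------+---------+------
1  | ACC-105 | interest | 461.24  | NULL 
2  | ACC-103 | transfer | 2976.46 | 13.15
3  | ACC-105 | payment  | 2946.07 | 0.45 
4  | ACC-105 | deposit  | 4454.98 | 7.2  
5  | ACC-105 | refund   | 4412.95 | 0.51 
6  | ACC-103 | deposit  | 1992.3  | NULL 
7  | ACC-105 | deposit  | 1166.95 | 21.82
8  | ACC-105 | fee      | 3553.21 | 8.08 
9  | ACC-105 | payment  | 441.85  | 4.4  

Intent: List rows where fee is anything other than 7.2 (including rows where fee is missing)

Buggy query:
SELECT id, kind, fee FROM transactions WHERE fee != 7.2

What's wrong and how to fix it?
Bug: 'fee != 7.2' is unknown when fee is NULL, so NULL rows are silently excluded

Fix: Handle NULL separately with IS NULL alongside the inequality

Corrected query:
SELECT id, kind, fee FROM transactions WHERE fee != 7.2 OR fee IS NULL

Result:
id | kind     | fee  
---+----------+------
1  | interest | NULL 
2  | transfer | 13.15
3  | payment  | 0.45 
5  | refund   | 0.51 
6  | deposit  | NULL 
7  | deposit  | 21.82
8  | fee      | 8.08 
9  | payment  | 4.4  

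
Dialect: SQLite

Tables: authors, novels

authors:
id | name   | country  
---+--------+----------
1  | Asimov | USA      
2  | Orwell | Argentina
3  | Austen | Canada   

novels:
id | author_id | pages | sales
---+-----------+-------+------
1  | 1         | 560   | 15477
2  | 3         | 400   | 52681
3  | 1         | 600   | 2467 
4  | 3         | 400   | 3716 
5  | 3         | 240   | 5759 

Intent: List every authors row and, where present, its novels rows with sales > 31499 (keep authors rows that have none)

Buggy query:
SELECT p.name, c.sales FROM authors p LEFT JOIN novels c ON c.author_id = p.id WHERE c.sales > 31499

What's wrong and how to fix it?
Bug: Filtering c.sales in WHERE discards the NULL rows produced by LEFT JOIN, turning it into an inner join

Fix: Put 'c.sales > 31499' in the JOIN's ON clause instead of WHERE

Corrected query:
SELECT p.name, c.sales FROM authors p LEFT JOIN novels c ON c.author_id = p.id AND c.sales > 31499

Result:
name   | sales
-------+------
Asimov | NULL 
Orwell | NULL 
Austen | 52681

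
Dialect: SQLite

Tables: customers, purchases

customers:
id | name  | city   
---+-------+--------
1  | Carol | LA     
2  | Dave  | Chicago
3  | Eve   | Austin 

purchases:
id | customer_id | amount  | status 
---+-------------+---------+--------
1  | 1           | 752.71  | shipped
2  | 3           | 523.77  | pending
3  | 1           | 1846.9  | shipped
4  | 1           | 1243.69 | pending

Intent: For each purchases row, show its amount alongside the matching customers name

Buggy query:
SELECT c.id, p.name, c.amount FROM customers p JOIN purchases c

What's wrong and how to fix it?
Bug: JOIN with no ON clause produces a cartesian product; every purchases row pairs with every customers row

Fix: Specify the join condition linking the foreign key to the parent id

Corrected query:
SELECT c.id, p.name, c.amount FROM customers p JOIN purchases c ON c.customer_id = p.id

Result:
id | name  | amount 
---+-------+--------
1  | Carol | 752.71 
2  | Eve   | 523.77 
3  | Carol | 1846.9 
4  | Carol | 1243.69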